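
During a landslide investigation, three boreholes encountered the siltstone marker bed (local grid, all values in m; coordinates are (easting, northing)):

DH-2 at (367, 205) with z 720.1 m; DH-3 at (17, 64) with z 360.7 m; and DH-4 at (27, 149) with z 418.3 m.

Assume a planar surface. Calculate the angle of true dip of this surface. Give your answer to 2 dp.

44.53°

Two edge vectors: DH-2→DH-3 = (-350, -141, -359.4), DH-2→DH-4 = (-340, -56, -301.8).
Normal n = (DH-2→DH-3) × (DH-2→DH-4) = (22427.4, 16566, -28340).
So ∂z/∂E = −n_x/n_z = 0.79137 and ∂z/∂N = −n_y/n_z = 0.58454.
Gradient magnitude |∇z| = √(a² + b²) = √(0.62627 + 0.34169) = 0.98385.
True dip = arctan(0.98385) = 44.53°, dipping toward SW (azimuth ≈ 234°).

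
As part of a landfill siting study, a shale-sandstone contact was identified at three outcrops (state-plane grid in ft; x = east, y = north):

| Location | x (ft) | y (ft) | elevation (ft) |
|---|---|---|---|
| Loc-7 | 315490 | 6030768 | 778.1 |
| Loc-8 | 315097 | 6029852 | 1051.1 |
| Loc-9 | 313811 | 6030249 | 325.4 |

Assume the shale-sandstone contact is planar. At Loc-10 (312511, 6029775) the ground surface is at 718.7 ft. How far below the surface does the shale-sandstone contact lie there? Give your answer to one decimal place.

709.4 ft

Let the plane be z = a·x + b·y + c.
Loc-8−Loc-7: −393a − 916b = 273;  Loc-9−Loc-7: −1679a − 519b = −452.7.
Solving gives a = 0.417062557, b = −0.476971163.
Then c = 778.1 − a·315490 − b·6030768 = 2745701.46.
At (312511, 6029775): z_contact = 130336.64 − 2876028.79 + 2745701.46 = 9.30 ft.
Depth below ground = 718.7 − 9.30 = 709.4 ft.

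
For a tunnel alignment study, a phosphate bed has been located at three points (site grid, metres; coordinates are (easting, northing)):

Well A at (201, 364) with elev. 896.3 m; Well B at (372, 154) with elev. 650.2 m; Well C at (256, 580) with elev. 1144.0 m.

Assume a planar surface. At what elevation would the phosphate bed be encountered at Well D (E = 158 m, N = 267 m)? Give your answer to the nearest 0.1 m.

Let the plane be z = a·E + b·N + c.
Well B−Well A: 171a − 210b = −246.1;  Well C−Well A: 55a + 216b = 247.7.
Solving gives a = −0.02352, b = 1.15275.
Then c = 896.3 − a·201 − b·364 = 481.43.
At (158, 267): z = −3.7 + 307.8 + 481.43 = 785.5 m.

785.5 m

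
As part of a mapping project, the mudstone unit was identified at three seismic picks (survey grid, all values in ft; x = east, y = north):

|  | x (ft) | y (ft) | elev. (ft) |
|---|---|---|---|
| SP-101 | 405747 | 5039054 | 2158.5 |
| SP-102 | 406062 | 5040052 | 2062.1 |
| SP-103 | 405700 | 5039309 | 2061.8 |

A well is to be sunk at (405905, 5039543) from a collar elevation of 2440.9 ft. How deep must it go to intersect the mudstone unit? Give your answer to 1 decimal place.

327.6 ft

Let the plane be z = a·x + b·y + c.
SP-102−SP-101: 315a + 998b = −96.4;  SP-103−SP-101: −47a + 255b = −96.7.
Solving gives a = 0.565307197, b = −0.275021811.
Then c = 2158.5 − a·405747 − b·5039054 = 1158636.56.
At (405905, 5039543): z_contact = 229461.02 − 1385984.24 + 1158636.56 = 2113.33 ft.
Depth below ground = 2440.9 − 2113.33 = 327.6 ft.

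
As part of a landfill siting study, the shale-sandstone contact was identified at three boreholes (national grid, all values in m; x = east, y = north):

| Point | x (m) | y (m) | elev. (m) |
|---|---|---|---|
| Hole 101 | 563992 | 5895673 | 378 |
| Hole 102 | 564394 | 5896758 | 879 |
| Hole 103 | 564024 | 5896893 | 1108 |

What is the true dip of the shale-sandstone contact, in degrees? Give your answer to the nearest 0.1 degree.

36.0°

Let the plane be z = a·x + b·y + c.
Hole 102−Hole 101: 402a + 1085b = 501;  Hole 103−Hole 101: 32a + 1220b = 730.
Solving gives a = −0.39680, b = 0.60877.
Gradient magnitude |∇z| = √(a² + b²) = √(0.15745 + 0.37060) = 0.72667.
True dip = arctan(0.72667) = 36.0°, dipping toward SSE (azimuth ≈ 147°).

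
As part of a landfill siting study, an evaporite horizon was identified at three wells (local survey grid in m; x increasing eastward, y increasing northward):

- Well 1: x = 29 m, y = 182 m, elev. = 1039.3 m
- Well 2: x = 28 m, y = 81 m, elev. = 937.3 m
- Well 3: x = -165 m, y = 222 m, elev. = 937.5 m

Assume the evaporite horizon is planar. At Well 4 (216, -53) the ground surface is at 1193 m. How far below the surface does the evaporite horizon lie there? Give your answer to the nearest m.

Two edge vectors: Well 1→Well 2 = (-1, -101, -102), Well 1→Well 3 = (-194, 40, -101.8).
Normal n = (Well 1→Well 2) × (Well 1→Well 3) = (14361.8, 19686.2, -19634).
So ∂z/∂x = −n_x/n_z = 0.73148 and ∂z/∂y = −n_y/n_z = 1.00266.
Intercept c from Well 1: 1039.3 − 21.21 − 182.48 = 835.60.
At (216, -53): z_contact = 158.0 − 53.1 + 835.60 = 940.5 m.
Depth below ground = 1193 − 940.5 = 253 m.

253 m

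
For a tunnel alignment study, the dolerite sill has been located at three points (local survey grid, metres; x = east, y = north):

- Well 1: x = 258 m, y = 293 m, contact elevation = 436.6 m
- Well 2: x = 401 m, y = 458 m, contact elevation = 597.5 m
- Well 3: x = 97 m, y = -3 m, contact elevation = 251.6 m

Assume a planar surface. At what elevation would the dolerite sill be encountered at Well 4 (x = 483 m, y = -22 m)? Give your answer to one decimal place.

Let the plane be z = a·x + b·y + c.
Well 2−Well 1: 143a + 165b = 160.9;  Well 3−Well 1: −161a − 296b = −185.
Solving gives a = 1.08491, b = 0.03490.
Then c = 436.6 − a·258 − b·293 = 146.47.
At (483, -22): z = 524.0 − 0.8 + 146.47 = 669.7 m.

669.7 m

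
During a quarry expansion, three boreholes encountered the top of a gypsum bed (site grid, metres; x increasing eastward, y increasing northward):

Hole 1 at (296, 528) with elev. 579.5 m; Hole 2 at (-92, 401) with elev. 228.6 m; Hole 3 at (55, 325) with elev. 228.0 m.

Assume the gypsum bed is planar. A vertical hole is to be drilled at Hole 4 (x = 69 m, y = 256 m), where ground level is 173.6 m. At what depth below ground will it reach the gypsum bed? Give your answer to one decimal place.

Let the plane be z = a·x + b·y + c.
Hole 2−Hole 1: −388a − 127b = −350.9;  Hole 3−Hole 1: −241a − 203b = −351.5.
Solving gives a = 0.55220, b = 1.07596.
Then c = 579.5 − a·296 − b·528 = −152.06.
At (69, 256): z_contact = 38.10 + 275.45 − 152.06 = 161.49 m.
Depth below ground = 173.6 − 161.49 = 12.1 m.

12.1 m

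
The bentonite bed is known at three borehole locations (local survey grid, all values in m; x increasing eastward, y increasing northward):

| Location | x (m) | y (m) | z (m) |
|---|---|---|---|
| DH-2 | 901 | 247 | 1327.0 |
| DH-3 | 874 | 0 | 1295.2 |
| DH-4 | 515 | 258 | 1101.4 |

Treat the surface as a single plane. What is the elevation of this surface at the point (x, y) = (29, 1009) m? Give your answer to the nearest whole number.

Two edge vectors: DH-2→DH-3 = (-27, -247, -31.8), DH-2→DH-4 = (-386, 11, -225.6).
Normal n = (DH-2→DH-3) × (DH-2→DH-4) = (56073, 6183.6, -95639).
So ∂z/∂x = −n_x/n_z = 0.58630 and ∂z/∂y = −n_y/n_z = 0.06466.
Intercept c from DH-2: 1327 − 528.25 − 15.97 = 782.78.
At (29, 1009): z = 17.0 + 65.2 + 782.78 = 865.0 m.

865 m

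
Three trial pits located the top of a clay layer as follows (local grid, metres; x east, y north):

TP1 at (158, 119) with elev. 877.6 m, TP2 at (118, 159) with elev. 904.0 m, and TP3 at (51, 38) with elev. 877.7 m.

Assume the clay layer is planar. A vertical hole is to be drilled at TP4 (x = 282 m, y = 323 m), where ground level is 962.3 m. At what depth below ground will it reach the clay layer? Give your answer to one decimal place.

43.5 m

Two edge vectors: TP1→TP2 = (-40, 40, 26.4), TP1→TP3 = (-107, -81, 0.1).
Normal n = (TP1→TP2) × (TP1→TP3) = (2142.4, -2820.8, 7520).
So ∂z/∂x = −n_x/n_z = −0.28489 and ∂z/∂y = −n_y/n_z = 0.37511.
Intercept c from TP1: 877.6 + 45.01 − 44.64 = 877.98.
At (282, 323): z_contact = −80.34 + 121.16 + 877.98 = 918.79 m.
Depth below ground = 962.3 − 918.79 = 43.5 m.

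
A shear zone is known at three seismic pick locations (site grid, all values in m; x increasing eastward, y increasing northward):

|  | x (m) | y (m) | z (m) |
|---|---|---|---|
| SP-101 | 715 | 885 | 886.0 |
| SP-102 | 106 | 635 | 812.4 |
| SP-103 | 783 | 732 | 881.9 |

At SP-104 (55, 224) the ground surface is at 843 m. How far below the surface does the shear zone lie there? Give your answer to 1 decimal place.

63.3 m

Let the plane be z = a·x + b·y + c.
SP-102−SP-101: −609a − 250b = −73.6;  SP-103−SP-101: 68a − 153b = −4.1.
Solving gives a = 0.09290, b = 0.06809.
Then c = 886 − a·715 − b·885 = 759.32.
At (55, 224): z_contact = 5.11 + 15.25 + 759.32 = 779.68 m.
Depth below ground = 843 − 779.68 = 63.3 m.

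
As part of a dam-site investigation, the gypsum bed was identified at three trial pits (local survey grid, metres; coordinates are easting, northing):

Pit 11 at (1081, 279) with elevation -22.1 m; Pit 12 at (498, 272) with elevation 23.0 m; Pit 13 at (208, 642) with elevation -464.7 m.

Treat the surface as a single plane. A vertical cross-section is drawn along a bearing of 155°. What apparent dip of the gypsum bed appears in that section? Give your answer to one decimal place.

50.5°

Two edge vectors: Pit 11→Pit 12 = (-583, -7, 45.1), Pit 11→Pit 13 = (-873, 363, -442.6).
Normal n = (Pit 11→Pit 12) × (Pit 11→Pit 13) = (-13273.1, -297408.1, -217740).
So ∂z/∂easting = −n_x/n_z = −0.06096 and ∂z/∂northing = −n_y/n_z = −1.36589.
Unit vector along 155° is (sin 155°, cos 155°) = (0.4226, -0.9063).
Slope in that direction = a·(0.4226) + b·(-0.9063) = 1.21215.
Apparent dip = arctan|1.21215| = 50.5° (true dip is 53.8°, so apparent ≤ true as expected).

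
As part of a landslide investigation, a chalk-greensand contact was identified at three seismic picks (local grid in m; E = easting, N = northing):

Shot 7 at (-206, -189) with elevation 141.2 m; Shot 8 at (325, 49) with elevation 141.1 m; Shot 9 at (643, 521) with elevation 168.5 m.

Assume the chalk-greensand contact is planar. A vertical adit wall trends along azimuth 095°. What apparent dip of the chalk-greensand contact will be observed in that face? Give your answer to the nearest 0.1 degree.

Let the plane be z = a·E + b·N + c.
Shot 8−Shot 7: 531a + 238b = −0.1;  Shot 9−Shot 7: 849a + 710b = 27.3.
Solving gives a = −0.03754, b = 0.08335.
Unit vector along 095° is (sin 95°, cos 95°) = (0.9962, -0.0872).
Slope in that direction = a·(0.9962) + b·(-0.0872) = −0.04467.
Apparent dip = arctan|0.04467| = 2.6° (true dip is 5.2°, so apparent ≤ true as expected).

2.6°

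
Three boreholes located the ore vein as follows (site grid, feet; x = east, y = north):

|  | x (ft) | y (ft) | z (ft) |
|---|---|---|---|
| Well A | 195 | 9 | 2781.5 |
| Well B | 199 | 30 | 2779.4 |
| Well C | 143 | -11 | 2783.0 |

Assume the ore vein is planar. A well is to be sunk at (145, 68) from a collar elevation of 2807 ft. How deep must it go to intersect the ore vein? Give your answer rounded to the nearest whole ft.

Let the plane be z = a·x + b·y + c.
Well B−Well A: 4a + 21b = −2.1;  Well C−Well A: −52a − 20b = 1.5.
Solving gives a = 0.01038, b = −0.10198.
Then c = 2781.5 − a·195 − b·9 = 2780.39.
At (145, 68): z_contact = 1.5 − 6.9 + 2780.39 = 2775.0 ft.
Depth below ground = 2807 − 2775.0 = 32 ft.

32 ft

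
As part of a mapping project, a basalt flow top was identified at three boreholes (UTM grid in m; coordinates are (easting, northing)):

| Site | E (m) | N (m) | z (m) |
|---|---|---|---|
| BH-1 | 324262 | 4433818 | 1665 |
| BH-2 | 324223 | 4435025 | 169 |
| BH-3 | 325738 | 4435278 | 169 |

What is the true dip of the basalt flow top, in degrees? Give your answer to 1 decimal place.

Let the plane be z = a·E + b·N + c.
BH-2−BH-1: −39a + 1207b = −1496;  BH-3−BH-1: 1476a + 1460b = −1496.
Solving gives a = 0.20587, b = −1.23278.
Gradient magnitude |∇z| = √(a² + b²) = √(0.04238 + 1.51976) = 1.24986.
True dip = arctan(1.24986) = 51.3°, dipping toward N (azimuth ≈ 351°).

51.3°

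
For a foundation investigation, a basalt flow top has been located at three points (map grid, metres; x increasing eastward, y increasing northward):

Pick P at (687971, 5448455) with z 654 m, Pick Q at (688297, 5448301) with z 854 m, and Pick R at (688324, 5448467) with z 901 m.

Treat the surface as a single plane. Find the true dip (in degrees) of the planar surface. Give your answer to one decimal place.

Two edge vectors: Pick P→Pick Q = (326, -154, 200), Pick P→Pick R = (353, 12, 247).
Normal n = (Pick P→Pick Q) × (Pick P→Pick R) = (-40438, -9922, 58274).
So ∂z/∂x = −n_x/n_z = 0.69393 and ∂z/∂y = −n_y/n_z = 0.17026.
Gradient magnitude |∇z| = √(a² + b²) = √(0.48154 + 0.02899) = 0.71451.
True dip = arctan(0.71451) = 35.5°, dipping toward WSW (azimuth ≈ 256°).

35.5°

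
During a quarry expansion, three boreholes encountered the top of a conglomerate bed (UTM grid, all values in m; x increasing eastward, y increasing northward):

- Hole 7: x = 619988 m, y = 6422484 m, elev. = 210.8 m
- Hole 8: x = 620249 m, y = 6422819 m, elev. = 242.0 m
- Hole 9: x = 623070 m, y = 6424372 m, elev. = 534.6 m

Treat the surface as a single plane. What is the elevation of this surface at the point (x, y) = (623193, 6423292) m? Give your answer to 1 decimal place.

522.6 m

Let the plane be z = a·x + b·y + c.
Hole 8−Hole 7: 261a + 335b = 31.2;  Hole 9−Hole 7: 3082a + 1888b = 323.8.
Solving gives a = 0.091842165, b = 0.021579687.
Then c = 210.8 − a·619988 − b·6422484 = −195325.43.
At (623193, 6423292): z = 57235.4 + 138612.6 − 195325.43 = 522.6 m.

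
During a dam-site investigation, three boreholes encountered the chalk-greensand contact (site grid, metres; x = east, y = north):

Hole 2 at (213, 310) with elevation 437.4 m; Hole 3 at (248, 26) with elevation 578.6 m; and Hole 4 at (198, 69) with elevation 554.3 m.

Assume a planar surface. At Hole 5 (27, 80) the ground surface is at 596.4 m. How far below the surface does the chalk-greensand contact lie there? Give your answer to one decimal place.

58.7 m

Two edge vectors: Hole 2→Hole 3 = (35, -284, 141.2), Hole 2→Hole 4 = (-15, -241, 116.9).
Normal n = (Hole 2→Hole 3) × (Hole 2→Hole 4) = (829.6, -6209.5, -12695).
So ∂z/∂x = −n_x/n_z = 0.06535 and ∂z/∂y = −n_y/n_z = −0.48913.
Intercept c from Hole 2: 437.4 − 13.92 + 151.63 = 575.11.
At (27, 80): z_contact = 1.76 − 39.13 + 575.11 = 537.74 m.
Depth below ground = 596.4 − 537.74 = 58.7 m.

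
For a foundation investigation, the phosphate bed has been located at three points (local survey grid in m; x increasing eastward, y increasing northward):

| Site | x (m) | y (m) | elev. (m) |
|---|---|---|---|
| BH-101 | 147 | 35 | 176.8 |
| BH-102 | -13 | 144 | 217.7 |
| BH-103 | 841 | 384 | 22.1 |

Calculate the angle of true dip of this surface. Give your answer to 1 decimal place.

13.4°

Two edge vectors: BH-101→BH-102 = (-160, 109, 40.9), BH-101→BH-103 = (694, 349, -154.7).
Normal n = (BH-101→BH-102) × (BH-101→BH-103) = (-31136.4, 3632.6, -131486).
So ∂z/∂x = −n_x/n_z = −0.23680 and ∂z/∂y = −n_y/n_z = 0.02763.
Gradient magnitude |∇z| = √(a² + b²) = √(0.05608 + 0.00076) = 0.23841.
True dip = arctan(0.23841) = 13.4°, dipping toward E (azimuth ≈ 097°).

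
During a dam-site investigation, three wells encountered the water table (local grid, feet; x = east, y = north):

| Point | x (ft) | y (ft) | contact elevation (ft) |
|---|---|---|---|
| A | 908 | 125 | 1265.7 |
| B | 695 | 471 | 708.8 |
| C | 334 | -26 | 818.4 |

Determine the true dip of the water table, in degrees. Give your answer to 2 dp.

Two edge vectors: A→B = (-213, 346, -556.9), A→C = (-574, -151, -447.3).
Normal n = (A→B) × (A→C) = (-238857.7, 224385.7, 230767).
So ∂z/∂x = −n_x/n_z = 1.03506 and ∂z/∂y = −n_y/n_z = −0.97235.
Gradient magnitude |∇z| = √(a² + b²) = √(1.07135 + 0.94546) = 1.42014.
True dip = arctan(1.42014) = 54.85°, dipping toward NW (azimuth ≈ 313°).

54.85°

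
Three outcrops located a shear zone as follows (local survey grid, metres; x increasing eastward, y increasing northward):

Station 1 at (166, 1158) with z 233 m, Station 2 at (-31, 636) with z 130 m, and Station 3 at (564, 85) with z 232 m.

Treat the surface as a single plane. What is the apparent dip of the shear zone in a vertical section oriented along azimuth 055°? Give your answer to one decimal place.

15.2°

Let the plane be z = a·x + b·y + c.
Station 2−Station 1: −197a − 522b = −103;  Station 3−Station 1: 398a − 1073b = −1.
Solving gives a = 0.26244, b = 0.09828.
Unit vector along 055° is (sin 55°, cos 55°) = (0.8192, 0.5736).
Slope in that direction = a·(0.8192) + b·(0.5736) = 0.27134.
Apparent dip = arctan|0.27134| = 15.2° (true dip is 15.7°, so apparent ≤ true as expected).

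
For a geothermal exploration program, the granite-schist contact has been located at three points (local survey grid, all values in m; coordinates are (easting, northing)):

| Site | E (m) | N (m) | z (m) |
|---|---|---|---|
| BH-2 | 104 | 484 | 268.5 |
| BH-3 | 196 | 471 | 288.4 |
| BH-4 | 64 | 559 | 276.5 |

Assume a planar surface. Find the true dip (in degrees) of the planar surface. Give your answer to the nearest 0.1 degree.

19.1°

Let the plane be z = a·E + b·N + c.
BH-3−BH-2: 92a − 13b = 19.9;  BH-4−BH-2: −40a + 75b = 8.
Solving gives a = 0.25024, b = 0.24013.
Gradient magnitude |∇z| = √(a² + b²) = √(0.06262 + 0.05766) = 0.34681.
True dip = arctan(0.34681) = 19.1°, dipping toward SW (azimuth ≈ 226°).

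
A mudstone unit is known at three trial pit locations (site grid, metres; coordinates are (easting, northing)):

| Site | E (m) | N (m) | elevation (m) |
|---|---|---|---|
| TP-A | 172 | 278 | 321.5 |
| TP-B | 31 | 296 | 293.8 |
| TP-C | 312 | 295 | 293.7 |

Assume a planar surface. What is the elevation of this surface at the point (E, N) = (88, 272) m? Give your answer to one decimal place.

Two edge vectors: TP-A→TP-B = (-141, 18, -27.7), TP-A→TP-C = (140, 17, -27.8).
Normal n = (TP-A→TP-B) × (TP-A→TP-C) = (-29.5, -7797.8, -4917).
So ∂z/∂E = −n_x/n_z = −0.00600 and ∂z/∂N = −n_y/n_z = −1.58589.
Intercept c from TP-A: 321.5 + 1.03 + 440.88 = 763.41.
At (88, 272): z = −0.5 − 431.4 + 763.41 = 331.5 m.

331.5 m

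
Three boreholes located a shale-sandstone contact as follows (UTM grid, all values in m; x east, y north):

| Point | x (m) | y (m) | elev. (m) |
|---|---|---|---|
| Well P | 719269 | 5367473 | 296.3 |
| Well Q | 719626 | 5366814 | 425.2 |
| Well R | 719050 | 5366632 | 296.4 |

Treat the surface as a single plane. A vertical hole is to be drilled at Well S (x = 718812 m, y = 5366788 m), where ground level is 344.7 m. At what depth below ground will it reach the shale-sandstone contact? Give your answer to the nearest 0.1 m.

116.2 m

Two edge vectors: Well P→Well Q = (357, -659, 128.9), Well P→Well R = (-219, -841, 0.1).
Normal n = (Well P→Well Q) × (Well P→Well R) = (108339, -28264.8, -444558).
So ∂z/∂x = −n_x/n_z = 0.243700485 and ∂z/∂y = −n_y/n_z = −0.063579555.
Intercept c from Well P: 296.3 − 175286.20 + 341261.55 = 166271.64.
At (718812, 5366788): z_contact = 175174.83 − 341218.00 + 166271.64 = 228.48 m.
Depth below ground = 344.7 − 228.48 = 116.2 m.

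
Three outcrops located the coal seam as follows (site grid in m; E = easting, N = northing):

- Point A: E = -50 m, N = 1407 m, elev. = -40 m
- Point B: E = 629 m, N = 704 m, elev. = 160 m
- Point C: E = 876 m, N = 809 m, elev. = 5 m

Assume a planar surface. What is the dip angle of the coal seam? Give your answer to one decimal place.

36.0°

Let the plane be z = a·E + b·N + c.
Point B−Point A: 679a − 703b = 200;  Point C−Point A: 926a − 598b = 45.
Solving gives a = −0.35913, b = −0.63137.
Gradient magnitude |∇z| = √(a² + b²) = √(0.12898 + 0.39863) = 0.72636.
True dip = arctan(0.72636) = 36.0°, dipping toward NNE (azimuth ≈ 030°).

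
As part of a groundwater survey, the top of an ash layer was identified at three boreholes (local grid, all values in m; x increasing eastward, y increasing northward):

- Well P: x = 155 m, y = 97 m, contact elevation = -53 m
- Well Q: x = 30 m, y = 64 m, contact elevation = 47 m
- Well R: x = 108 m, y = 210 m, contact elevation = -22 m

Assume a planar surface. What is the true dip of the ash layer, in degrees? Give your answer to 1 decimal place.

Let the plane be z = a·x + b·y + c.
Well Q−Well P: −125a − 33b = 100;  Well R−Well P: −47a + 113b = 31.
Solving gives a = −0.78611, b = −0.05263.
Gradient magnitude |∇z| = √(a² + b²) = √(0.61796 + 0.00277) = 0.78787.
True dip = arctan(0.78787) = 38.2°, dipping toward E (azimuth ≈ 086°).

38.2°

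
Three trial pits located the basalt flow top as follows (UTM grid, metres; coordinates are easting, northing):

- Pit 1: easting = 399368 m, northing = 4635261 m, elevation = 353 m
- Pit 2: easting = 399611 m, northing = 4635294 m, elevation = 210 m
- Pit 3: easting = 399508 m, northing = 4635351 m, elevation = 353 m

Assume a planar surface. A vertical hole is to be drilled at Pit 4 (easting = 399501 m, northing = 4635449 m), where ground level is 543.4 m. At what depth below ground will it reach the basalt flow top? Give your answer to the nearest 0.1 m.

71.4 m

Let the plane be z = a·easting + b·northing + c.
Pit 2−Pit 1: 243a + 33b = −143;  Pit 3−Pit 1: 140a + 90b = 0.
Solving gives a = −0.746086957, b = 1.160579710.
Then c = 353 − a·399368 − b·4635261 = −5081273.61.
At (399501, 4635449): z_contact = −298062.49 + 5379808.06 − 5081273.61 = 471.96 m.
Depth below ground = 543.4 − 471.96 = 71.4 m.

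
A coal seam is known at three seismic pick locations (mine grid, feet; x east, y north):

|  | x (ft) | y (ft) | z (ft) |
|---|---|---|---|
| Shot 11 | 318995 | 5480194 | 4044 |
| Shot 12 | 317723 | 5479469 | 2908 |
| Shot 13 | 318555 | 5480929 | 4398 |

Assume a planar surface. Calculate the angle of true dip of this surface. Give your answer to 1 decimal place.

41.6°

Two edge vectors: Shot 11→Shot 12 = (-1272, -725, -1136), Shot 11→Shot 13 = (-440, 735, 354).
Normal n = (Shot 11→Shot 12) × (Shot 11→Shot 13) = (578310, 950128, -1253920).
So ∂z/∂x = −n_x/n_z = 0.46120 and ∂z/∂y = −n_y/n_z = 0.75773.
Gradient magnitude |∇z| = √(a² + b²) = √(0.21271 + 0.57415) = 0.88705.
True dip = arctan(0.88705) = 41.6°, dipping toward SSW (azimuth ≈ 211°).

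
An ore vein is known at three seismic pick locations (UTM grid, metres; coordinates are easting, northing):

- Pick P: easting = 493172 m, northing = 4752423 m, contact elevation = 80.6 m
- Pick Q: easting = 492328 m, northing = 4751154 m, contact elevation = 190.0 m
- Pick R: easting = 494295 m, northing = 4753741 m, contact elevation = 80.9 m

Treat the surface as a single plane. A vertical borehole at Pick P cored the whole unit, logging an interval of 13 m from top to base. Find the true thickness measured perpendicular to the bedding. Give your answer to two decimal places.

11.11 m

Two edge vectors: Pick P→Pick Q = (-844, -1269, 109.4), Pick P→Pick R = (1123, 1318, 0.3).
Normal n = (Pick P→Pick Q) × (Pick P→Pick R) = (-144569.9, 123109.4, 312695).
So ∂z/∂easting = −n_x/n_z = 0.46234 and ∂z/∂northing = −n_y/n_z = −0.39370.
|∇z| = √(a²+b²) = 0.60725, so dip δ = arctan(0.60725) = 31.27°.
True thickness = vertical thickness × cos δ = 13 × cos 31.27° = 11.11 m.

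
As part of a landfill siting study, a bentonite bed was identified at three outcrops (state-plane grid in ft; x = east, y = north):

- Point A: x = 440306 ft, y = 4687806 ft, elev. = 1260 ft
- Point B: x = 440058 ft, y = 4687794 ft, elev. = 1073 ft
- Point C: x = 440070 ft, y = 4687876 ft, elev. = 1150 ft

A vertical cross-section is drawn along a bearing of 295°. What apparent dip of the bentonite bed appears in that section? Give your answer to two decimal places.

Two edge vectors: Point A→Point B = (-248, -12, -187), Point A→Point C = (-236, 70, -110).
Normal n = (Point A→Point B) × (Point A→Point C) = (14410, 16852, -20192).
So ∂z/∂x = −n_x/n_z = 0.71365 and ∂z/∂y = −n_y/n_z = 0.83459.
Unit vector along 295° is (sin 295°, cos 295°) = (-0.9063, 0.4226).
Slope in that direction = a·(-0.9063) + b·(0.4226) = −0.29407.
Apparent dip = arctan|0.29407| = 16.39° (true dip is 47.7°, so apparent ≤ true as expected).

16.39°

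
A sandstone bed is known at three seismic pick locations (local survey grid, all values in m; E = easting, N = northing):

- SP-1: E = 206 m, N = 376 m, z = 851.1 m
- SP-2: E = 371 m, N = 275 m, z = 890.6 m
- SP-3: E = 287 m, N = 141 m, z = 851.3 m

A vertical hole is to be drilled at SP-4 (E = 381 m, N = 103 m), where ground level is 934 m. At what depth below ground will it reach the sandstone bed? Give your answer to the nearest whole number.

58 m

Let the plane be z = a·E + b·N + c.
SP-2−SP-1: 165a − 101b = 39.5;  SP-3−SP-1: 81a − 235b = 0.2.
Solving gives a = 0.30275, b = 0.10350.
Then c = 851.1 − a·206 − b·376 = 749.82.
At (381, 103): z_contact = 115.3 + 10.7 + 749.82 = 875.8 m.
Depth below ground = 934 − 875.8 = 58 m.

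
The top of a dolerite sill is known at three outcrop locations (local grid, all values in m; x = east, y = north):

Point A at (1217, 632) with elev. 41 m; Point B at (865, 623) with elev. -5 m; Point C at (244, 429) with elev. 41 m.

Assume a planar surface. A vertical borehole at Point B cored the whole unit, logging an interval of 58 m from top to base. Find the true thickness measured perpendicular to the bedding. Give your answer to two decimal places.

46.86 m

Let the plane be z = a·x + b·y + c.
Point B−Point A: −352a − 9b = −46;  Point C−Point A: −973a − 203b = 0.
Solving gives a = 0.14893, b = −0.71386.
|∇z| = √(a²+b²) = 0.72923, so dip δ = arctan(0.72923) = 36.10°.
True thickness = vertical thickness × cos δ = 58 × cos 36.10° = 46.86 m.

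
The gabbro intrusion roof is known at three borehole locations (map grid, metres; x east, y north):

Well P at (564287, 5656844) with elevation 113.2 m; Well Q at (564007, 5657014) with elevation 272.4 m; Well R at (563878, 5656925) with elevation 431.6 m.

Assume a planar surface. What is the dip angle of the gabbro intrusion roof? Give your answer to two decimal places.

Let the plane be z = a·x + b·y + c.
Well Q−Well P: −280a + 170b = 159.2;  Well R−Well P: −409a + 81b = 318.4.
Solving gives a = −0.88010, b = −0.51311.
Gradient magnitude |∇z| = √(a² + b²) = √(0.77458 + 0.26328) = 1.01876.
True dip = arctan(1.01876) = 45.53°, dipping toward ENE (azimuth ≈ 060°).

45.53°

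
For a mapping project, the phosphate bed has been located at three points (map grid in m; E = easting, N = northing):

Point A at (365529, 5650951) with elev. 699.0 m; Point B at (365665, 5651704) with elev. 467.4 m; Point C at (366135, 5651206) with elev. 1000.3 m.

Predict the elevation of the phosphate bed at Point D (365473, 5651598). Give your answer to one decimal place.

Let the plane be z = a·E + b·N + c.
Point B−Point A: 136a + 753b = −231.6;  Point C−Point A: 606a + 255b = 301.3.
Solving gives a = 0.678157329, b = −0.430052320.
Then c = 699 − a·365529 − b·5650951 = 2183017.42.
At (365473, 5651598): z = 247848.2 − 2430482.8 + 2183017.42 = 382.8 m.

382.8 m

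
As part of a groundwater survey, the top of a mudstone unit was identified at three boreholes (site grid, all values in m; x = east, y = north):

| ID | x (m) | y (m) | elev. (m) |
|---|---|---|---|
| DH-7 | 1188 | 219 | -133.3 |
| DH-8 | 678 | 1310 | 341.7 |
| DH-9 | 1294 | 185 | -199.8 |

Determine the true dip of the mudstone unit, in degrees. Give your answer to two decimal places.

30.86°

Two edge vectors: DH-7→DH-8 = (-510, 1091, 475), DH-7→DH-9 = (106, -34, -66.5).
Normal n = (DH-7→DH-8) × (DH-7→DH-9) = (-56401.5, 16435, -98306).
So ∂z/∂x = −n_x/n_z = −0.57373 and ∂z/∂y = −n_y/n_z = 0.16718.
Gradient magnitude |∇z| = √(a² + b²) = √(0.32917 + 0.02795) = 0.59760.
True dip = arctan(0.59760) = 30.86°, dipping toward ESE (azimuth ≈ 106°).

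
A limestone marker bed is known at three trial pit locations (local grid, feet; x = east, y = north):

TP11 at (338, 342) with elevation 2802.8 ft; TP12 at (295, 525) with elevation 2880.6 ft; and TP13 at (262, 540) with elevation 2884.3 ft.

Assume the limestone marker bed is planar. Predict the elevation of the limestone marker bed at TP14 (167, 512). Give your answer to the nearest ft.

Two edge vectors: TP11→TP12 = (-43, 183, 77.8), TP11→TP13 = (-76, 198, 81.5).
Normal n = (TP11→TP12) × (TP11→TP13) = (-489.9, -2408.3, 5394).
So ∂z/∂x = −n_x/n_z = 0.09082 and ∂z/∂y = −n_y/n_z = 0.44648.
Intercept c from TP11: 2802.8 − 30.70 − 152.70 = 2619.41.
At (167, 512): z = 15.2 + 228.6 + 2619.41 = 2863.2 ft.

2863 ft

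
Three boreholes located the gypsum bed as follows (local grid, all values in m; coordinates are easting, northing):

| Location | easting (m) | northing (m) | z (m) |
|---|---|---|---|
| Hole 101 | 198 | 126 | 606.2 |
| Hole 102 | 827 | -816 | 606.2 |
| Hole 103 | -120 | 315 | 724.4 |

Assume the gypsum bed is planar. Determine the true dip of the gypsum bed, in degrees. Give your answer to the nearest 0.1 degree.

36.5°

Let the plane be z = a·easting + b·northing + c.
Hole 102−Hole 101: 629a − 942b = 0;  Hole 103−Hole 101: −318a + 189b = 118.2.
Solving gives a = −0.61627, b = −0.41150.
Gradient magnitude |∇z| = √(a² + b²) = √(0.37979 + 0.16933) = 0.74103.
True dip = arctan(0.74103) = 36.5°, dipping toward ENE (azimuth ≈ 056°).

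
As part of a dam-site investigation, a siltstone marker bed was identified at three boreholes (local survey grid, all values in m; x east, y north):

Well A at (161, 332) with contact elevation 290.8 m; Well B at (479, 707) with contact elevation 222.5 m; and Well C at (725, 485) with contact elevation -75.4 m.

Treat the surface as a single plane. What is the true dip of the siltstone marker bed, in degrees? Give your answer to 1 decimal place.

42.4°

Let the plane be z = a·x + b·y + c.
Well B−Well A: 318a + 375b = −68.3;  Well C−Well A: 564a + 153b = −366.2.
Solving gives a = −0.77911, b = 0.47855.
Gradient magnitude |∇z| = √(a² + b²) = √(0.60701 + 0.22901) = 0.91434.
True dip = arctan(0.91434) = 42.4°, dipping toward ESE (azimuth ≈ 122°).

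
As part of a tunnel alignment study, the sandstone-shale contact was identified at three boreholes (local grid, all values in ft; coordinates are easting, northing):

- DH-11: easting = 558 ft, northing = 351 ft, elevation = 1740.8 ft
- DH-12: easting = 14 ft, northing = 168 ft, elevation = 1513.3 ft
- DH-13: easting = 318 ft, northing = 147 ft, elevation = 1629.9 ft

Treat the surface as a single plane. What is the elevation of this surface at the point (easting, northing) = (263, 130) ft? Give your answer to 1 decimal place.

Two edge vectors: DH-11→DH-12 = (-544, -183, -227.5), DH-11→DH-13 = (-240, -204, -110.9).
Normal n = (DH-11→DH-12) × (DH-11→DH-13) = (-26115.3, -5729.6, 67056).
So ∂z/∂easting = −n_x/n_z = 0.38946 and ∂z/∂northing = −n_y/n_z = 0.08545.
Intercept c from DH-11: 1740.8 − 217.32 − 29.99 = 1493.49.
At (263, 130): z = 102.4 + 11.1 + 1493.49 = 1607.0 ft.

1607.0 ft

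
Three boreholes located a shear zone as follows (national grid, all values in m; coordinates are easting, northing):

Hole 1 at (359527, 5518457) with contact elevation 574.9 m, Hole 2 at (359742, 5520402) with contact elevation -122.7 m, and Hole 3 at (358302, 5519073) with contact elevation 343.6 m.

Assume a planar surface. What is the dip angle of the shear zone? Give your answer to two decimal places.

19.78°

Two edge vectors: Hole 1→Hole 2 = (215, 1945, -697.6), Hole 1→Hole 3 = (-1225, 616, -231.3).
Normal n = (Hole 1→Hole 2) × (Hole 1→Hole 3) = (-20156.9, 904289.5, 2515065).
So ∂z/∂easting = −n_x/n_z = 0.00801 and ∂z/∂northing = −n_y/n_z = −0.35955.
Gradient magnitude |∇z| = √(a² + b²) = √(0.00006 + 0.12928) = 0.35964.
True dip = arctan(0.35964) = 19.78°, dipping toward N (azimuth ≈ 359°).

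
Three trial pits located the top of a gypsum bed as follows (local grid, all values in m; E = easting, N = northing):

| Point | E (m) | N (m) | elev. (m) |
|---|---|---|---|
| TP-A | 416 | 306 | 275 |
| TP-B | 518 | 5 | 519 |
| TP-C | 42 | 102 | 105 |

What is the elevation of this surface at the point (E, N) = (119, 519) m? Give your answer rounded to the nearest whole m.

-68 m

Let the plane be z = a·E + b·N + c.
TP-B−TP-A: 102a − 301b = 244;  TP-C−TP-A: −374a − 204b = −170.
Solving gives a = 0.75682, b = −0.55417.
Then c = 275 − a·416 − b·306 = 129.74.
At (119, 519): z = 90.1 − 287.6 + 129.74 = -67.8 m.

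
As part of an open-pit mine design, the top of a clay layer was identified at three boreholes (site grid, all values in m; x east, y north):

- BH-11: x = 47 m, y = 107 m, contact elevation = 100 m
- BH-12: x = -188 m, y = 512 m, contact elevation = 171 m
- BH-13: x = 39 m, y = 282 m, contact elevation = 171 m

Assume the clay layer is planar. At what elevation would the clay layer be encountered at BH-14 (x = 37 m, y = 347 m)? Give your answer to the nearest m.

Let the plane be z = a·x + b·y + c.
BH-12−BH-11: −235a + 405b = 71;  BH-13−BH-11: −8a + 175b = 71.
Solving gives a = 0.43104, b = 0.42542.
Then c = 100 − a·47 − b·107 = 34.22.
At (37, 347): z = 15.9 + 147.6 + 34.22 = 197.8 m.

198 m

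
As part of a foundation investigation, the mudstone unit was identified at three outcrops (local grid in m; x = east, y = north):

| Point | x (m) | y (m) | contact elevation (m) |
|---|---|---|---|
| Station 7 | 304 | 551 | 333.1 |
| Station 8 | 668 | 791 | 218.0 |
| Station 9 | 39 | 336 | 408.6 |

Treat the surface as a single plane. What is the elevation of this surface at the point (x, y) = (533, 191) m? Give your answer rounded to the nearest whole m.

Let the plane be z = a·x + b·y + c.
Station 8−Station 7: 364a + 240b = −115.1;  Station 9−Station 7: −265a − 215b = 75.5.
Solving gives a = −0.45201, b = 0.20597.
Then c = 333.1 − a·304 − b·551 = 357.02.
At (533, 191): z = −240.9 + 39.3 + 357.02 = 155.4 m.

155 m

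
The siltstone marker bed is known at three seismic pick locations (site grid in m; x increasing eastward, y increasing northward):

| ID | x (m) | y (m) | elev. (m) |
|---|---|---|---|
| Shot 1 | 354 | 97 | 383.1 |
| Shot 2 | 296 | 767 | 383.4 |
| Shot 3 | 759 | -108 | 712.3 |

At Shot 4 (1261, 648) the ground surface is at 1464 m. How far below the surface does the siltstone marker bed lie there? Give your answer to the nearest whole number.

269 m

Two edge vectors: Shot 1→Shot 2 = (-58, 670, 0.3), Shot 1→Shot 3 = (405, -205, 329.2).
Normal n = (Shot 1→Shot 2) × (Shot 1→Shot 3) = (220625.5, 19215.1, -259460).
So ∂z/∂x = −n_x/n_z = 0.85033 and ∂z/∂y = −n_y/n_z = 0.07406.
Intercept c from Shot 1: 383.1 − 301.02 − 7.18 = 74.90.
At (1261, 648): z_contact = 1072.3 + 48.0 + 74.90 = 1195.2 m.
Depth below ground = 1464 − 1195.2 = 269 m.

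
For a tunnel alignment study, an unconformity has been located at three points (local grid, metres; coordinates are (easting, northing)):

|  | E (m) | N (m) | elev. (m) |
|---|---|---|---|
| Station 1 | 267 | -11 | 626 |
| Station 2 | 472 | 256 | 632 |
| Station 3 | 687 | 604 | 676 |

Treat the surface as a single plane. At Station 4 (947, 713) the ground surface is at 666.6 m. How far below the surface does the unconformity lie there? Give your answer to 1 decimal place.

110.4 m

Two edge vectors: Station 1→Station 2 = (205, 267, 6), Station 1→Station 3 = (420, 615, 50).
Normal n = (Station 1→Station 2) × (Station 1→Station 3) = (9660, -7730, 13935).
So ∂z/∂E = −n_x/n_z = −0.69322 and ∂z/∂N = −n_y/n_z = 0.55472.
Intercept c from Station 1: 626 + 185.09 + 6.10 = 817.19.
At (947, 713): z_contact = −656.48 + 395.51 + 817.19 = 556.23 m.
Depth below ground = 666.6 − 556.23 = 110.4 m.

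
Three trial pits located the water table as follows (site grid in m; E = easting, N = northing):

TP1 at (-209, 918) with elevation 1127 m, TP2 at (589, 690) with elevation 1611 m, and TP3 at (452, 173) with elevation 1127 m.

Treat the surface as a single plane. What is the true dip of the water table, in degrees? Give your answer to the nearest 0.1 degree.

47.4°

Let the plane be z = a·E + b·N + c.
TP2−TP1: 798a − 228b = 484;  TP3−TP1: 661a − 745b = 0.
Solving gives a = 0.81248, b = 0.72087.
Gradient magnitude |∇z| = √(a² + b²) = √(0.66012 + 0.51966) = 1.08618.
True dip = arctan(1.08618) = 47.4°, dipping toward SW (azimuth ≈ 228°).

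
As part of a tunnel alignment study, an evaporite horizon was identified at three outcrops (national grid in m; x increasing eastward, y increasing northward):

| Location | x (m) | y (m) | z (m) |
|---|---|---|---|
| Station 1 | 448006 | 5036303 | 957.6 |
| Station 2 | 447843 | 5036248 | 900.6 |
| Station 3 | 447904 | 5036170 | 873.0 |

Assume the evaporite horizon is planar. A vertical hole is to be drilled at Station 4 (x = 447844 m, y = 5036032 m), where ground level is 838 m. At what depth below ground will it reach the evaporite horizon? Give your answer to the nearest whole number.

Two edge vectors: Station 1→Station 2 = (-163, -55, -57), Station 1→Station 3 = (-102, -133, -84.6).
Normal n = (Station 1→Station 2) × (Station 1→Station 3) = (-2928, -7975.8, 16069).
So ∂z/∂x = −n_x/n_z = 0.18221420 and ∂z/∂y = −n_y/n_z = 0.49634700.
Intercept c from Station 1: 957.6 − 81633.06 − 2499753.90 = −2580429.36.
At (447844, 5036032): z_contact = 81603.5 + 2499619.4 − 2580429.36 = 793.6 m.
Depth below ground = 838 − 793.6 = 44 m.

44 m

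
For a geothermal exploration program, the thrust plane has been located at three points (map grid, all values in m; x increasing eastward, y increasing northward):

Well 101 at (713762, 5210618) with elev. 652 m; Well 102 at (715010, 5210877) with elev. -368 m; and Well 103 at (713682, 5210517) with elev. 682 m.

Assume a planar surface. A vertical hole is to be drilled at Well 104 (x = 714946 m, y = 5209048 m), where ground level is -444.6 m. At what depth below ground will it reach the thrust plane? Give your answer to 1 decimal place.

632.4 m

Two edge vectors: Well 101→Well 102 = (1248, 259, -1020), Well 101→Well 103 = (-80, -101, 30).
Normal n = (Well 101→Well 102) × (Well 101→Well 103) = (-95250, 44160, -105328).
So ∂z/∂x = −n_x/n_z = −0.904317940 and ∂z/∂y = −n_y/n_z = 0.419261735.
Intercept c from Well 101: 652 + 645467.78 − 2184612.74 = −1538492.96.
At (714946, 5209048): z_contact = −646538.49 + 2183954.50 − 1538492.96 = -1076.95 m.
Depth below ground = -444.6 − (-1076.95) = 632.4 m.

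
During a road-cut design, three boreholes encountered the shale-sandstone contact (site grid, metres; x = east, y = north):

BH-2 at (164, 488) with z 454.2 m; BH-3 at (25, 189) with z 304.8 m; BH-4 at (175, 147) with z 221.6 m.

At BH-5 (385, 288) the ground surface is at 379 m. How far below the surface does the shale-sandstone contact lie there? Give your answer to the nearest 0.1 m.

Two edge vectors: BH-2→BH-3 = (-139, -299, -149.4), BH-2→BH-4 = (11, -341, -232.6).
Normal n = (BH-2→BH-3) × (BH-2→BH-4) = (18602, -33974.8, 50688).
So ∂z/∂x = −n_x/n_z = −0.36699 and ∂z/∂y = −n_y/n_z = 0.67027.
Intercept c from BH-2: 454.2 + 60.19 − 327.09 = 187.29.
At (385, 288): z_contact = −141.29 + 193.04 + 187.29 = 239.04 m.
Depth below ground = 379 − 239.04 = 140.0 m.

140.0 m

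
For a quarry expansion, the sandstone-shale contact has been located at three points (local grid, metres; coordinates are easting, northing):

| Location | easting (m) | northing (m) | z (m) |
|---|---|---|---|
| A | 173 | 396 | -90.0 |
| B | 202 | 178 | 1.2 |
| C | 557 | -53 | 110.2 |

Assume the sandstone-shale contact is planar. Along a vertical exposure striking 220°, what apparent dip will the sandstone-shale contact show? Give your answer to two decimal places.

Let the plane be z = a·easting + b·northing + c.
B−A: 29a − 218b = 91.2;  C−A: 384a − 449b = 200.2.
Solving gives a = 0.03812, b = −0.41328.
Unit vector along 220° is (sin 220°, cos 220°) = (-0.6428, -0.7660).
Slope in that direction = a·(-0.6428) + b·(-0.7660) = 0.29209.
Apparent dip = arctan|0.29209| = 16.28° (true dip is 22.5°, so apparent ≤ true as expected).

16.28°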